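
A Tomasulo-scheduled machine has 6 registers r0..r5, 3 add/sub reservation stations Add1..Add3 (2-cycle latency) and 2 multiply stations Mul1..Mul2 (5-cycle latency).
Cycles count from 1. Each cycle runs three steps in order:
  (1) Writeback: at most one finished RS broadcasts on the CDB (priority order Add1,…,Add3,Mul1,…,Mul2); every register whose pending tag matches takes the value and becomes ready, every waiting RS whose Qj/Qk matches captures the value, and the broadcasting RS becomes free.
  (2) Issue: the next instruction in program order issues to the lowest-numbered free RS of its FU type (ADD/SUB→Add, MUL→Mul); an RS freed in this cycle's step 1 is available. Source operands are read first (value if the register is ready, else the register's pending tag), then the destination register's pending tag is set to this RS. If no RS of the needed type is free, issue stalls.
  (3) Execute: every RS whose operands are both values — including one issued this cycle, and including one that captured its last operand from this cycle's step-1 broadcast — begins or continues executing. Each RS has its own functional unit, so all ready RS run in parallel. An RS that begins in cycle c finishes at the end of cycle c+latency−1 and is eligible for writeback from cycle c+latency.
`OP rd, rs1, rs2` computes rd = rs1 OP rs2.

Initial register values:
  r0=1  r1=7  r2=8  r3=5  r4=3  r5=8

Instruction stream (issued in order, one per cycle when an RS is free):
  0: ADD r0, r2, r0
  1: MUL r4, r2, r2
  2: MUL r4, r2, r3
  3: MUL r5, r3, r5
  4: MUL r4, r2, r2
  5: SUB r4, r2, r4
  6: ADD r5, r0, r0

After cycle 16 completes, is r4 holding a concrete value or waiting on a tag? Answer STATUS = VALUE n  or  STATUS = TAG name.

STATUS = VALUE -56

cycle 1: issue ADD r0<-Add1 // r0:Add1,r1:7,r2:8,r3:5,r4:3,r5:8
cycle 2: issue MUL r4<-Mul1 // r0:Add1,r1:7,r2:8,r3:5,r4:Mul1,r5:8
cycle 3: CDB Add1=9; issue MUL r4<-Mul2 // r0:9,r1:7,r2:8,r3:5,r4:Mul2,r5:8
cycle 4: stall // r0:9,r1:7,r2:8,r3:5,r4:Mul2,r5:8
cycle 5: stall // r0:9,r1:7,r2:8,r3:5,r4:Mul2,r5:8
cycle 6: stall // r0:9,r1:7,r2:8,r3:5,r4:Mul2,r5:8
cycle 7: CDB Mul1=64; issue MUL r5<-Mul1 // r0:9,r1:7,r2:8,r3:5,r4:Mul2,r5:Mul1
cycle 8: CDB Mul2=40; issue MUL r4<-Mul2 // r0:9,r1:7,r2:8,r3:5,r4:Mul2,r5:Mul1
cycle 9: issue SUB r4<-Add1 // r0:9,r1:7,r2:8,r3:5,r4:Add1,r5:Mul1
cycle 10: issue ADD r5<-Add2 // r0:9,r1:7,r2:8,r3:5,r4:Add1,r5:Add2
cycle 11: - // r0:9,r1:7,r2:8,r3:5,r4:Add1,r5:Add2
cycle 12: CDB Add2=18 // r0:9,r1:7,r2:8,r3:5,r4:Add1,r5:18
cycle 13: CDB Mul1=40 // r0:9,r1:7,r2:8,r3:5,r4:Add1,r5:18
cycle 14: CDB Mul2=64 // r0:9,r1:7,r2:8,r3:5,r4:Add1,r5:18
cycle 15: - // r0:9,r1:7,r2:8,r3:5,r4:Add1,r5:18
cycle 16: CDB Add1=-56 // r0:9,r1:7,r2:8,r3:5,r4:-56,r5:18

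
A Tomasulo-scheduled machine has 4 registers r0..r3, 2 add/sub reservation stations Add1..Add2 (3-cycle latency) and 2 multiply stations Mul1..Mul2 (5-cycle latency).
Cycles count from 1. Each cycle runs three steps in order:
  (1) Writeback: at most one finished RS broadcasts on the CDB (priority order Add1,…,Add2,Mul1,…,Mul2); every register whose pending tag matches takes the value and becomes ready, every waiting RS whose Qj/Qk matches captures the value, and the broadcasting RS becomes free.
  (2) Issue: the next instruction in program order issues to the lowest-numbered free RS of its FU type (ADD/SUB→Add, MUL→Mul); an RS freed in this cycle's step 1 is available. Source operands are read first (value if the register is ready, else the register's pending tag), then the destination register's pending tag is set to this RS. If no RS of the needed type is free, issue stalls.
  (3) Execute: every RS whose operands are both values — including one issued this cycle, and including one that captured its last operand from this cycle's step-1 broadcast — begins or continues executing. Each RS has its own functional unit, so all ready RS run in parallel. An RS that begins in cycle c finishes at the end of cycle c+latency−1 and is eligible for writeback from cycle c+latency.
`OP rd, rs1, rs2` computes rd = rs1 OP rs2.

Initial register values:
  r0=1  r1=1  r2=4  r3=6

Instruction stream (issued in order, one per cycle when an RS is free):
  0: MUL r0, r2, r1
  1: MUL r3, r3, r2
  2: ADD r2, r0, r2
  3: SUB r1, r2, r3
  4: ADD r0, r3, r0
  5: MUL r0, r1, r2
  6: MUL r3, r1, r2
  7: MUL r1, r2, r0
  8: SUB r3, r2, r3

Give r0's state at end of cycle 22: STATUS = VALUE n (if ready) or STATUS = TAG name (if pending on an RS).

  c1: issue MUL r0<-Mul1  regs: r0:Mul1,r1:1,r2:4,r3:6
  c2: issue MUL r3<-Mul2  regs: r0:Mul1,r1:1,r2:4,r3:Mul2
  c3: issue ADD r2<-Add1  regs: r0:Mul1,r1:1,r2:Add1,r3:Mul2
  c4: issue SUB r1<-Add2  regs: r0:Mul1,r1:Add2,r2:Add1,r3:Mul2
  c5: stall  regs: r0:Mul1,r1:Add2,r2:Add1,r3:Mul2
  c6: CDB Mul1=4; stall  regs: r0:4,r1:Add2,r2:Add1,r3:Mul2
  c7: CDB Mul2=24; stall  regs: r0:4,r1:Add2,r2:Add1,r3:24
  c8: stall  regs: r0:4,r1:Add2,r2:Add1,r3:24
  c9: CDB Add1=8; issue ADD r0<-Add1  regs: r0:Add1,r1:Add2,r2:8,r3:24
  c10: issue MUL r0<-Mul1  regs: r0:Mul1,r1:Add2,r2:8,r3:24
  c11: issue MUL r3<-Mul2  regs: r0:Mul1,r1:Add2,r2:8,r3:Mul2
  c12: CDB Add1=28; stall  regs: r0:Mul1,r1:Add2,r2:8,r3:Mul2
  c13: CDB Add2=-16; stall  regs: r0:Mul1,r1:-16,r2:8,r3:Mul2
  c14: stall  regs: r0:Mul1,r1:-16,r2:8,r3:Mul2
  c15: stall  regs: r0:Mul1,r1:-16,r2:8,r3:Mul2
  c16: stall  regs: r0:Mul1,r1:-16,r2:8,r3:Mul2
  c17: stall  regs: r0:Mul1,r1:-16,r2:8,r3:Mul2
  c18: CDB Mul1=-128; issue MUL r1<-Mul1  regs: r0:-128,r1:Mul1,r2:8,r3:Mul2
  c19: CDB Mul2=-128; issue SUB r3<-Add1  regs: r0:-128,r1:Mul1,r2:8,r3:Add1
  c20: -  regs: r0:-128,r1:Mul1,r2:8,r3:Add1
  c21: -  regs: r0:-128,r1:Mul1,r2:8,r3:Add1
  c22: CDB Add1=136  regs: r0:-128,r1:Mul1,r2:8,r3:136

STATUS = VALUE -128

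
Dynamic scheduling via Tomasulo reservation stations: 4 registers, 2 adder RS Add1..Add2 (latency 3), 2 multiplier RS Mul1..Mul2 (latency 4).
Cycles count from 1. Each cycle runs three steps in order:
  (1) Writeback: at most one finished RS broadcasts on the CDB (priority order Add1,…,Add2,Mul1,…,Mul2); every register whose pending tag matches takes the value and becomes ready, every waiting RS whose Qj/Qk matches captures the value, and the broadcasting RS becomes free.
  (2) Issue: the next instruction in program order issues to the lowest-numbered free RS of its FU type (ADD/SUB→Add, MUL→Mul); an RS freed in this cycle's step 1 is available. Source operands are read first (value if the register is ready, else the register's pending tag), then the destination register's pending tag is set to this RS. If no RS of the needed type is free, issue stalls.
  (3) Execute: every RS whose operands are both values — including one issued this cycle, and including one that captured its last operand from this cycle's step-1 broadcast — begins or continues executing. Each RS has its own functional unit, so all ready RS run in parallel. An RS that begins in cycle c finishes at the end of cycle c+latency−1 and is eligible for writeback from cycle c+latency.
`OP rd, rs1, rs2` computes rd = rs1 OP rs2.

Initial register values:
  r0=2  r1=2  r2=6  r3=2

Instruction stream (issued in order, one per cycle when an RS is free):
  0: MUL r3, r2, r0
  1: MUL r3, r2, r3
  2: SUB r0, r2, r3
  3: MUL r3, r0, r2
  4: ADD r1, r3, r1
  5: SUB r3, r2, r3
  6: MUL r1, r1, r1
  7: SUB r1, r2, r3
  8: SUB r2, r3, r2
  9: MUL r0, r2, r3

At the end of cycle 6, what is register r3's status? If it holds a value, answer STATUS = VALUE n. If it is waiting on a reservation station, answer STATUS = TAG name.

STATUS = TAG Mul1

c1: issue MUL r3<-Mul1 | r0:2,r1:2,r2:6,r3:Mul1
c2: issue MUL r3<-Mul2 | r0:2,r1:2,r2:6,r3:Mul2
c3: issue SUB r0<-Add1 | r0:Add1,r1:2,r2:6,r3:Mul2
c4: stall | r0:Add1,r1:2,r2:6,r3:Mul2
c5: CDB Mul1=12; issue MUL r3<-Mul1 | r0:Add1,r1:2,r2:6,r3:Mul1
c6: issue ADD r1<-Add2 | r0:Add1,r1:Add2,r2:6,r3:Mul1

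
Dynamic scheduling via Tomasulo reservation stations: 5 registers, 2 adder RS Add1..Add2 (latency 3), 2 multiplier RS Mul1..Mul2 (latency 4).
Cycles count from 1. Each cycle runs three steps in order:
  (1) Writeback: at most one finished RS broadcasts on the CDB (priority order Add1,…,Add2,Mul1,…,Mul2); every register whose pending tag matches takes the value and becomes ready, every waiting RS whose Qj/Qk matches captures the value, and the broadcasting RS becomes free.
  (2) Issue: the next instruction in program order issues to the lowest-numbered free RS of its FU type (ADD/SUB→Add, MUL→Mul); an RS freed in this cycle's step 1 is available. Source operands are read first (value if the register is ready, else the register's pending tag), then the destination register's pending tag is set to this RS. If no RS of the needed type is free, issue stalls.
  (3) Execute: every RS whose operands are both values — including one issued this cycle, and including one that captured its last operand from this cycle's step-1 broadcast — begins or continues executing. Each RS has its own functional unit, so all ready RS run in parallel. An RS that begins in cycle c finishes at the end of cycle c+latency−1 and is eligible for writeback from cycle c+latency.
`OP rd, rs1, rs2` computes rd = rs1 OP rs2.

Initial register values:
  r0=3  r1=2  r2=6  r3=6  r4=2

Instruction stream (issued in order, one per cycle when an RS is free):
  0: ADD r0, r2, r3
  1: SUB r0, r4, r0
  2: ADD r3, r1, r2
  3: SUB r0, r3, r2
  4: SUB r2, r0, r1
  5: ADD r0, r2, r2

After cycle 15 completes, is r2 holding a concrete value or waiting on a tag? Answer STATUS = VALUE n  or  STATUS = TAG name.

cycle 1: issue ADD r0<-Add1 // r0:Add1,r1:2,r2:6,r3:6,r4:2
cycle 2: issue SUB r0<-Add2 // r0:Add2,r1:2,r2:6,r3:6,r4:2
cycle 3: stall // r0:Add2,r1:2,r2:6,r3:6,r4:2
cycle 4: CDB Add1=12; issue ADD r3<-Add1 // r0:Add2,r1:2,r2:6,r3:Add1,r4:2
cycle 5: stall // r0:Add2,r1:2,r2:6,r3:Add1,r4:2
cycle 6: stall // r0:Add2,r1:2,r2:6,r3:Add1,r4:2
cycle 7: CDB Add1=8; issue SUB r0<-Add1 // r0:Add1,r1:2,r2:6,r3:8,r4:2
cycle 8: CDB Add2=-10; issue SUB r2<-Add2 // r0:Add1,r1:2,r2:Add2,r3:8,r4:2
cycle 9: stall // r0:Add1,r1:2,r2:Add2,r3:8,r4:2
cycle 10: CDB Add1=2; issue ADD r0<-Add1 // r0:Add1,r1:2,r2:Add2,r3:8,r4:2
cycle 11: - // r0:Add1,r1:2,r2:Add2,r3:8,r4:2
cycle 12: - // r0:Add1,r1:2,r2:Add2,r3:8,r4:2
cycle 13: CDB Add2=0 // r0:Add1,r1:2,r2:0,r3:8,r4:2
cycle 14: - // r0:Add1,r1:2,r2:0,r3:8,r4:2
cycle 15: - // r0:Add1,r1:2,r2:0,r3:8,r4:2

STATUS = VALUE 0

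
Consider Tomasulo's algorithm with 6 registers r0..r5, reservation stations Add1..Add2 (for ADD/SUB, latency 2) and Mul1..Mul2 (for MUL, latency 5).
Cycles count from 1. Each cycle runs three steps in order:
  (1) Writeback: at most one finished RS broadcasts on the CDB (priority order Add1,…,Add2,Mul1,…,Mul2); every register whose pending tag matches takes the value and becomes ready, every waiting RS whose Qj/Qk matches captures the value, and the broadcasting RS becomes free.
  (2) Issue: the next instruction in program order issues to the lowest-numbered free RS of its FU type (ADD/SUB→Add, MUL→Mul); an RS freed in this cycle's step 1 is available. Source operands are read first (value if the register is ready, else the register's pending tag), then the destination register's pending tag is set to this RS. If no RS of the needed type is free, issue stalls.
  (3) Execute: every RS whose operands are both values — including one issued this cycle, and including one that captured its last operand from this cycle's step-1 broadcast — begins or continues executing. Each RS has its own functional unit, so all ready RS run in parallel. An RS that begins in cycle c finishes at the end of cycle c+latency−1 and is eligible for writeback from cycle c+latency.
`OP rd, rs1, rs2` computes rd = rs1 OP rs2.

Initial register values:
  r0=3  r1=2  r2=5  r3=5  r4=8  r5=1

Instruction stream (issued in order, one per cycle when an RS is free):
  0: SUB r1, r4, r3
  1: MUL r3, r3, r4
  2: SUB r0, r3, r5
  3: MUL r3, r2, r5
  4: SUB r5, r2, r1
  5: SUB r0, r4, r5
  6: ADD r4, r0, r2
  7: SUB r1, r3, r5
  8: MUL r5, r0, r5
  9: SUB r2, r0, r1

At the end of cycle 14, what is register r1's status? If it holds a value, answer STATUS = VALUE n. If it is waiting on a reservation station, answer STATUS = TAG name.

STATUS = VALUE 3

  c1: issue SUB r1<-Add1  regs: r0:3,r1:Add1,r2:5,r3:5,r4:8,r5:1
  c2: issue MUL r3<-Mul1  regs: r0:3,r1:Add1,r2:5,r3:Mul1,r4:8,r5:1
  c3: CDB Add1=3; issue SUB r0<-Add1  regs: r0:Add1,r1:3,r2:5,r3:Mul1,r4:8,r5:1
  c4: issue MUL r3<-Mul2  regs: r0:Add1,r1:3,r2:5,r3:Mul2,r4:8,r5:1
  c5: issue SUB r5<-Add2  regs: r0:Add1,r1:3,r2:5,r3:Mul2,r4:8,r5:Add2
  c6: stall  regs: r0:Add1,r1:3,r2:5,r3:Mul2,r4:8,r5:Add2
  c7: CDB Add2=2; issue SUB r0<-Add2  regs: r0:Add2,r1:3,r2:5,r3:Mul2,r4:8,r5:2
  c8: CDB Mul1=40; stall  regs: r0:Add2,r1:3,r2:5,r3:Mul2,r4:8,r5:2
  c9: CDB Add2=6; issue ADD r4<-Add2  regs: r0:6,r1:3,r2:5,r3:Mul2,r4:Add2,r5:2
  c10: CDB Add1=39; issue SUB r1<-Add1  regs: r0:6,r1:Add1,r2:5,r3:Mul2,r4:Add2,r5:2
  c11: CDB Add2=11; issue MUL r5<-Mul1  regs: r0:6,r1:Add1,r2:5,r3:Mul2,r4:11,r5:Mul1
  c12: CDB Mul2=5; issue SUB r2<-Add2  regs: r0:6,r1:Add1,r2:Add2,r3:5,r4:11,r5:Mul1
  c13: -  regs: r0:6,r1:Add1,r2:Add2,r3:5,r4:11,r5:Mul1
  c14: CDB Add1=3  regs: r0:6,r1:3,r2:Add2,r3:5,r4:11,r5:Mul1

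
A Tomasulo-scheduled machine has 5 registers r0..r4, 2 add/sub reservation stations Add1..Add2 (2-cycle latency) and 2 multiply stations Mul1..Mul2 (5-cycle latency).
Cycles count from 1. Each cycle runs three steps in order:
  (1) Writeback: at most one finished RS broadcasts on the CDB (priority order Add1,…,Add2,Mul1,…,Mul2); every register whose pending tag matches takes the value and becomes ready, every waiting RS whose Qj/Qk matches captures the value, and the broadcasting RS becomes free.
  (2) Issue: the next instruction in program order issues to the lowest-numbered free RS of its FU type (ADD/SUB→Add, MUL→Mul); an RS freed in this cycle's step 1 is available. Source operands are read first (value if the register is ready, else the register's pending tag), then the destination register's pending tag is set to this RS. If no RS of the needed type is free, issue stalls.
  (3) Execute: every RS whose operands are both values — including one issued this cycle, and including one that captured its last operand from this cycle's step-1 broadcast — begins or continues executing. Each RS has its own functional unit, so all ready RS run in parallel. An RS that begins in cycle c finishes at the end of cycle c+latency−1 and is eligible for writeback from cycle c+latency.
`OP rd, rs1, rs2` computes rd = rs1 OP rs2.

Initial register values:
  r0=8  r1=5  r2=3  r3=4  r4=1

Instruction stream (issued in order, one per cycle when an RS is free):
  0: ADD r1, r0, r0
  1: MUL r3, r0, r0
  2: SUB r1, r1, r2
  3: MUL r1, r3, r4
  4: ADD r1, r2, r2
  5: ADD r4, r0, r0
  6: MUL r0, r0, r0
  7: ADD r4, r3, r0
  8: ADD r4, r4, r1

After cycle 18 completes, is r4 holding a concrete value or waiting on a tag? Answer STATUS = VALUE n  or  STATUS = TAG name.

cycle 1: issue ADD r1<-Add1 // r0:8,r1:Add1,r2:3,r3:4,r4:1
cycle 2: issue MUL r3<-Mul1 // r0:8,r1:Add1,r2:3,r3:Mul1,r4:1
cycle 3: CDB Add1=16; issue SUB r1<-Add1 // r0:8,r1:Add1,r2:3,r3:Mul1,r4:1
cycle 4: issue MUL r1<-Mul2 // r0:8,r1:Mul2,r2:3,r3:Mul1,r4:1
cycle 5: CDB Add1=13; issue ADD r1<-Add1 // r0:8,r1:Add1,r2:3,r3:Mul1,r4:1
cycle 6: issue ADD r4<-Add2 // r0:8,r1:Add1,r2:3,r3:Mul1,r4:Add2
cycle 7: CDB Add1=6; stall // r0:8,r1:6,r2:3,r3:Mul1,r4:Add2
cycle 8: CDB Add2=16; stall // r0:8,r1:6,r2:3,r3:Mul1,r4:16
cycle 9: CDB Mul1=64; issue MUL r0<-Mul1 // r0:Mul1,r1:6,r2:3,r3:64,r4:16
cycle 10: issue ADD r4<-Add1 // r0:Mul1,r1:6,r2:3,r3:64,r4:Add1
cycle 11: issue ADD r4<-Add2 // r0:Mul1,r1:6,r2:3,r3:64,r4:Add2
cycle 12: - // r0:Mul1,r1:6,r2:3,r3:64,r4:Add2
cycle 13: - // r0:Mul1,r1:6,r2:3,r3:64,r4:Add2
cycle 14: CDB Mul1=64 // r0:64,r1:6,r2:3,r3:64,r4:Add2
cycle 15: CDB Mul2=64 // r0:64,r1:6,r2:3,r3:64,r4:Add2
cycle 16: CDB Add1=128 // r0:64,r1:6,r2:3,r3:64,r4:Add2
cycle 17: - // r0:64,r1:6,r2:3,r3:64,r4:Add2
cycle 18: CDB Add2=134 // r0:64,r1:6,r2:3,r3:64,r4:134

STATUS = VALUE 134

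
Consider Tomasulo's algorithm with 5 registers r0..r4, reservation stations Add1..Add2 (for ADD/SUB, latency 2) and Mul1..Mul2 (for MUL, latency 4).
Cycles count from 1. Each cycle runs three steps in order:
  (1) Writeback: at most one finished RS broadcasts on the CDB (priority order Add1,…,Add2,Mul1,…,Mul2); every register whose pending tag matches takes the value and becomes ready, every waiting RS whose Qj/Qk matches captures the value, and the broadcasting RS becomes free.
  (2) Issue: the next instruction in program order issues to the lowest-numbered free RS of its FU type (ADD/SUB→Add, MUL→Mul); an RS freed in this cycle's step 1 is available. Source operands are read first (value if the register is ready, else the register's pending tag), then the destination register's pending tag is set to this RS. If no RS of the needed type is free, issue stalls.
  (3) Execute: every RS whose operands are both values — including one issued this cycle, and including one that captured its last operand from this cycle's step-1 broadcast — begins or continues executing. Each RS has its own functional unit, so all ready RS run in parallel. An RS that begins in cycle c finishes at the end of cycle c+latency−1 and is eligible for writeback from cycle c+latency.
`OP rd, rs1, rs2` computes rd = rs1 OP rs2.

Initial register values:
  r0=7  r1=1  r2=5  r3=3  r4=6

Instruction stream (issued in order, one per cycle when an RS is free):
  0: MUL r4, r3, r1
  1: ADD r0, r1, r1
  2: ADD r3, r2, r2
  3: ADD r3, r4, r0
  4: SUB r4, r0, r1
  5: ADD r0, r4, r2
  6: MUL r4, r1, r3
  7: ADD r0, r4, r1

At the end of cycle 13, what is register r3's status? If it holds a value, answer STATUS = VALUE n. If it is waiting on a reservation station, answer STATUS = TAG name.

  c1: issue MUL r4<-Mul1  regs: r0:7,r1:1,r2:5,r3:3,r4:Mul1
  c2: issue ADD r0<-Add1  regs: r0:Add1,r1:1,r2:5,r3:3,r4:Mul1
  c3: issue ADD r3<-Add2  regs: r0:Add1,r1:1,r2:5,r3:Add2,r4:Mul1
  c4: CDB Add1=2; issue ADD r3<-Add1  regs: r0:2,r1:1,r2:5,r3:Add1,r4:Mul1
  c5: CDB Add2=10; issue SUB r4<-Add2  regs: r0:2,r1:1,r2:5,r3:Add1,r4:Add2
  c6: CDB Mul1=3; stall  regs: r0:2,r1:1,r2:5,r3:Add1,r4:Add2
  c7: CDB Add2=1; issue ADD r0<-Add2  regs: r0:Add2,r1:1,r2:5,r3:Add1,r4:1
  c8: CDB Add1=5; issue MUL r4<-Mul1  regs: r0:Add2,r1:1,r2:5,r3:5,r4:Mul1
  c9: CDB Add2=6; issue ADD r0<-Add1  regs: r0:Add1,r1:1,r2:5,r3:5,r4:Mul1
  c10: -  regs: r0:Add1,r1:1,r2:5,r3:5,r4:Mul1
  c11: -  regs: r0:Add1,r1:1,r2:5,r3:5,r4:Mul1
  c12: CDB Mul1=5  regs: r0:Add1,r1:1,r2:5,r3:5,r4:5
  c13: -  regs: r0:Add1,r1:1,r2:5,r3:5,r4:5

STATUS = VALUE 5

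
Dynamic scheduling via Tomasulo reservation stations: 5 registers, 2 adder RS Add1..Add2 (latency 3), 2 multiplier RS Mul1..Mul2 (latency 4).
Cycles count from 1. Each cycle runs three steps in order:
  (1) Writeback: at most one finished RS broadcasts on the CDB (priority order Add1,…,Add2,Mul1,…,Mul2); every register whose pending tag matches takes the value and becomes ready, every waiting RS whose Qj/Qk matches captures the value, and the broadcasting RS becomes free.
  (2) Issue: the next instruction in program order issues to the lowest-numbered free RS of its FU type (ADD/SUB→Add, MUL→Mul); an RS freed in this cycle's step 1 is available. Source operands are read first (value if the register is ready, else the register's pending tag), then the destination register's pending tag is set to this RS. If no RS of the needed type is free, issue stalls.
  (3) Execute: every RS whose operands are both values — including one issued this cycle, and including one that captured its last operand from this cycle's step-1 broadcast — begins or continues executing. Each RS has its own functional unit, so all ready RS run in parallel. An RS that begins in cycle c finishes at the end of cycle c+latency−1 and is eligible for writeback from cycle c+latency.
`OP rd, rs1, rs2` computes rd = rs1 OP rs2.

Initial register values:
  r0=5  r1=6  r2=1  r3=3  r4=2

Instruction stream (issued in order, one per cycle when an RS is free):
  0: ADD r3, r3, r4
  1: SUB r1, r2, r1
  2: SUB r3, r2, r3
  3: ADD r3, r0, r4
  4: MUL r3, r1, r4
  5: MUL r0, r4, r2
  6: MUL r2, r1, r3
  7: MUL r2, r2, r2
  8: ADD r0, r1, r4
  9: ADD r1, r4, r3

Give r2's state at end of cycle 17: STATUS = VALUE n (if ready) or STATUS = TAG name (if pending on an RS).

  c1: issue ADD r3<-Add1  regs: r0:5,r1:6,r2:1,r3:Add1,r4:2
  c2: issue SUB r1<-Add2  regs: r0:5,r1:Add2,r2:1,r3:Add1,r4:2
  c3: stall  regs: r0:5,r1:Add2,r2:1,r3:Add1,r4:2
  c4: CDB Add1=5; issue SUB r3<-Add1  regs: r0:5,r1:Add2,r2:1,r3:Add1,r4:2
  c5: CDB Add2=-5; issue ADD r3<-Add2  regs: r0:5,r1:-5,r2:1,r3:Add2,r4:2
  c6: issue MUL r3<-Mul1  regs: r0:5,r1:-5,r2:1,r3:Mul1,r4:2
  c7: CDB Add1=-4; issue MUL r0<-Mul2  regs: r0:Mul2,r1:-5,r2:1,r3:Mul1,r4:2
  c8: CDB Add2=7; stall  regs: r0:Mul2,r1:-5,r2:1,r3:Mul1,r4:2
  c9: stall  regs: r0:Mul2,r1:-5,r2:1,r3:Mul1,r4:2
  c10: CDB Mul1=-10; issue MUL r2<-Mul1  regs: r0:Mul2,r1:-5,r2:Mul1,r3:-10,r4:2
  c11: CDB Mul2=2; issue MUL r2<-Mul2  regs: r0:2,r1:-5,r2:Mul2,r3:-10,r4:2
  c12: issue ADD r0<-Add1  regs: r0:Add1,r1:-5,r2:Mul2,r3:-10,r4:2
  c13: issue ADD r1<-Add2  regs: r0:Add1,r1:Add2,r2:Mul2,r3:-10,r4:2
  c14: CDB Mul1=50  regs: r0:Add1,r1:Add2,r2:Mul2,r3:-10,r4:2
  c15: CDB Add1=-3  regs: r0:-3,r1:Add2,r2:Mul2,r3:-10,r4:2
  c16: CDB Add2=-8  regs: r0:-3,r1:-8,r2:Mul2,r3:-10,r4:2
  c17: -  regs: r0:-3,r1:-8,r2:Mul2,r3:-10,r4:2

STATUS = TAG Mul2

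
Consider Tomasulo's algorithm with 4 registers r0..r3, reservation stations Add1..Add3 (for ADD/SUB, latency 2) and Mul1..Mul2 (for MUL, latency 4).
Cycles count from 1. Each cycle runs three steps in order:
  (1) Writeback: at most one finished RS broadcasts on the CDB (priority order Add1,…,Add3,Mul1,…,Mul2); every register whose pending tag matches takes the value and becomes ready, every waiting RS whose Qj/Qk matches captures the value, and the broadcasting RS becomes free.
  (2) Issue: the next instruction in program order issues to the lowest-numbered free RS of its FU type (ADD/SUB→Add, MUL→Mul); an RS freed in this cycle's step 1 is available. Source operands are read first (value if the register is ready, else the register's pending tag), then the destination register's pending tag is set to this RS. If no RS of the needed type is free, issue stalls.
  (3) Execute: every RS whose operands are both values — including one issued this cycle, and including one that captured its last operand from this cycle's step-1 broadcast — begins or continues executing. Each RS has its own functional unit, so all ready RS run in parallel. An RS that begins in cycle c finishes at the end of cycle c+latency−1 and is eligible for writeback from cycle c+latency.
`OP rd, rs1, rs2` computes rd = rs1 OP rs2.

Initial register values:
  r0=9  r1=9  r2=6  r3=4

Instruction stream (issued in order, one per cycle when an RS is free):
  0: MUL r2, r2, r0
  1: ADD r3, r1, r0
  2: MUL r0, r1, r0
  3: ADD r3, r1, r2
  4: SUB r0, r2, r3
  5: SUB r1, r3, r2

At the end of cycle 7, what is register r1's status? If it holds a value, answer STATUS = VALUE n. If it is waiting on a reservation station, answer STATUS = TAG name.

STATUS = TAG Add3

cycle 1: issue MUL r2<-Mul1 // r0:9,r1:9,r2:Mul1,r3:4
cycle 2: issue ADD r3<-Add1 // r0:9,r1:9,r2:Mul1,r3:Add1
cycle 3: issue MUL r0<-Mul2 // r0:Mul2,r1:9,r2:Mul1,r3:Add1
cycle 4: CDB Add1=18; issue ADD r3<-Add1 // r0:Mul2,r1:9,r2:Mul1,r3:Add1
cycle 5: CDB Mul1=54; issue SUB r0<-Add2 // r0:Add2,r1:9,r2:54,r3:Add1
cycle 6: issue SUB r1<-Add3 // r0:Add2,r1:Add3,r2:54,r3:Add1
cycle 7: CDB Add1=63 // r0:Add2,r1:Add3,r2:54,r3:63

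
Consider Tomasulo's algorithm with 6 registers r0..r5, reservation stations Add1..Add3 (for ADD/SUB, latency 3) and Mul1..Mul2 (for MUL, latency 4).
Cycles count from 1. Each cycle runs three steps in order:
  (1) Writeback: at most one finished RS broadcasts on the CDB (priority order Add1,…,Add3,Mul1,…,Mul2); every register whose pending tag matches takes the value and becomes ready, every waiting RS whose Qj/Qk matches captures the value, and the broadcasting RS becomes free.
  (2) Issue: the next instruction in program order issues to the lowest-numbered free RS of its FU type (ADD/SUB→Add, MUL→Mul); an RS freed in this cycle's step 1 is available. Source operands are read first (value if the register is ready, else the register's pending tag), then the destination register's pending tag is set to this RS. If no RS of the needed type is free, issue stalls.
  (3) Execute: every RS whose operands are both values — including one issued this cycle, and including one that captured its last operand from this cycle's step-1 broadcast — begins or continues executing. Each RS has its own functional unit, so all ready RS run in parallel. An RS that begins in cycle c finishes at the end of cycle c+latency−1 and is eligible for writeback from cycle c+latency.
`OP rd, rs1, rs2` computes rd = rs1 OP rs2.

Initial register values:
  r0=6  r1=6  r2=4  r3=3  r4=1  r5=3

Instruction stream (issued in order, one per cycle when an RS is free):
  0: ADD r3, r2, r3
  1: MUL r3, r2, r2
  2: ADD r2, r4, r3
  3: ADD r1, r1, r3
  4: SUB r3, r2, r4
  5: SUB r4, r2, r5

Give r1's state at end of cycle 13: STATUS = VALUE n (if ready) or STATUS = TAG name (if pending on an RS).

cycle 1: issue ADD r3<-Add1 // r0:6,r1:6,r2:4,r3:Add1,r4:1,r5:3
cycle 2: issue MUL r3<-Mul1 // r0:6,r1:6,r2:4,r3:Mul1,r4:1,r5:3
cycle 3: issue ADD r2<-Add2 // r0:6,r1:6,r2:Add2,r3:Mul1,r4:1,r5:3
cycle 4: CDB Add1=7; issue ADD r1<-Add1 // r0:6,r1:Add1,r2:Add2,r3:Mul1,r4:1,r5:3
cycle 5: issue SUB r3<-Add3 // r0:6,r1:Add1,r2:Add2,r3:Add3,r4:1,r5:3
cycle 6: CDB Mul1=16; stall // r0:6,r1:Add1,r2:Add2,r3:Add3,r4:1,r5:3
cycle 7: stall // r0:6,r1:Add1,r2:Add2,r3:Add3,r4:1,r5:3
cycle 8: stall // r0:6,r1:Add1,r2:Add2,r3:Add3,r4:1,r5:3
cycle 9: CDB Add1=22; issue SUB r4<-Add1 // r0:6,r1:22,r2:Add2,r3:Add3,r4:Add1,r5:3
cycle 10: CDB Add2=17 // r0:6,r1:22,r2:17,r3:Add3,r4:Add1,r5:3
cycle 11: - // r0:6,r1:22,r2:17,r3:Add3,r4:Add1,r5:3
cycle 12: - // r0:6,r1:22,r2:17,r3:Add3,r4:Add1,r5:3
cycle 13: CDB Add1=14 // r0:6,r1:22,r2:17,r3:Add3,r4:14,r5:3

STATUS = VALUE 22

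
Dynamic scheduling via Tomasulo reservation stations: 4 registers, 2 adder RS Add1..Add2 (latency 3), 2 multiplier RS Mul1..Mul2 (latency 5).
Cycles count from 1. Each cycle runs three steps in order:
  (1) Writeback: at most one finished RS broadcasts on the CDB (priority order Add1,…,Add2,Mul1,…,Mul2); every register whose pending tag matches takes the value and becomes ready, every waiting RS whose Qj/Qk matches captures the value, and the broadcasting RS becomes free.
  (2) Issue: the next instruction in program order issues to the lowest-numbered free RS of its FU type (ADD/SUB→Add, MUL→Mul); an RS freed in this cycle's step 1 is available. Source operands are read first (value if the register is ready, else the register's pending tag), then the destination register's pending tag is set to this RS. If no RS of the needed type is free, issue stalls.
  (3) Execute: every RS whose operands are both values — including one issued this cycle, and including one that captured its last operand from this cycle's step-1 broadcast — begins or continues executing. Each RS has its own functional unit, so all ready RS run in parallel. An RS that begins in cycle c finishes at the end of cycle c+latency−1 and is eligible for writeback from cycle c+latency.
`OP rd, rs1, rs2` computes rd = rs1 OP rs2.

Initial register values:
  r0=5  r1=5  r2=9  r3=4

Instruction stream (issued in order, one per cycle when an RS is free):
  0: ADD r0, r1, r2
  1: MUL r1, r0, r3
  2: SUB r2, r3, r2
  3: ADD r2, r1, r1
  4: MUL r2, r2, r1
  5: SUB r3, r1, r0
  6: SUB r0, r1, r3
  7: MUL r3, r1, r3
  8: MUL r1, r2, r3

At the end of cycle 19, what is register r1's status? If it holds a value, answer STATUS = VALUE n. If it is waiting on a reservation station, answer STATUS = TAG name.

  c1: issue ADD r0<-Add1  regs: r0:Add1,r1:5,r2:9,r3:4
  c2: issue MUL r1<-Mul1  regs: r0:Add1,r1:Mul1,r2:9,r3:4
  c3: issue SUB r2<-Add2  regs: r0:Add1,r1:Mul1,r2:Add2,r3:4
  c4: CDB Add1=14; issue ADD r2<-Add1  regs: r0:14,r1:Mul1,r2:Add1,r3:4
  c5: issue MUL r2<-Mul2  regs: r0:14,r1:Mul1,r2:Mul2,r3:4
  c6: CDB Add2=-5; issue SUB r3<-Add2  regs: r0:14,r1:Mul1,r2:Mul2,r3:Add2
  c7: stall  regs: r0:14,r1:Mul1,r2:Mul2,r3:Add2
  c8: stall  regs: r0:14,r1:Mul1,r2:Mul2,r3:Add2
  c9: CDB Mul1=56; stall  regs: r0:14,r1:56,r2:Mul2,r3:Add2
  c10: stall  regs: r0:14,r1:56,r2:Mul2,r3:Add2
  c11: stall  regs: r0:14,r1:56,r2:Mul2,r3:Add2
  c12: CDB Add1=112; issue SUB r0<-Add1  regs: r0:Add1,r1:56,r2:Mul2,r3:Add2
  c13: CDB Add2=42; issue MUL r3<-Mul1  regs: r0:Add1,r1:56,r2:Mul2,r3:Mul1
  c14: stall  regs: r0:Add1,r1:56,r2:Mul2,r3:Mul1
  c15: stall  regs: r0:Add1,r1:56,r2:Mul2,r3:Mul1
  c16: CDB Add1=14; stall  regs: r0:14,r1:56,r2:Mul2,r3:Mul1
  c17: CDB Mul2=6272; issue MUL r1<-Mul2  regs: r0:14,r1:Mul2,r2:6272,r3:Mul1
  c18: CDB Mul1=2352  regs: r0:14,r1:Mul2,r2:6272,r3:2352
  c19: -  regs: r0:14,r1:Mul2,r2:6272,r3:2352

STATUS = TAG Mul2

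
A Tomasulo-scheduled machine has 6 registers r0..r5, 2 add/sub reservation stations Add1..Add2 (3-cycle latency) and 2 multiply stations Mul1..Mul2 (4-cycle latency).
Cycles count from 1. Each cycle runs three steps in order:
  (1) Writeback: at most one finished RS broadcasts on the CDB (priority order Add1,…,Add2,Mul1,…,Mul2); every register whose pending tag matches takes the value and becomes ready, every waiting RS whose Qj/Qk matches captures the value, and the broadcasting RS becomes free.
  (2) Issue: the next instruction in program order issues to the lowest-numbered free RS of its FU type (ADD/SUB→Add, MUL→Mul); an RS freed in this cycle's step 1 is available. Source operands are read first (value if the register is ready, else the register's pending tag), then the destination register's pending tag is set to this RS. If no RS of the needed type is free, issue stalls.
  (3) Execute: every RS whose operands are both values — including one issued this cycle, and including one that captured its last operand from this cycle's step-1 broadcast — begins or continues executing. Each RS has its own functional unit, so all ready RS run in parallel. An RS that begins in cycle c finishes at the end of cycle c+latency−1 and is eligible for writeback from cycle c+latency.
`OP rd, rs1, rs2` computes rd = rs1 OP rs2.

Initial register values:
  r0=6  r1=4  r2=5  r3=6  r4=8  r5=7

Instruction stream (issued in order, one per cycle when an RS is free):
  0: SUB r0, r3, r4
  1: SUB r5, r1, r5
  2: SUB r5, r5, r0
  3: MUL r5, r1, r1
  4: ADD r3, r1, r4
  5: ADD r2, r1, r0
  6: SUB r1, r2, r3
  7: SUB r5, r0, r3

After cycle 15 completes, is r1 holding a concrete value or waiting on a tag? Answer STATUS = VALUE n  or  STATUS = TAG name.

c1: issue SUB r0<-Add1 | r0:Add1,r1:4,r2:5,r3:6,r4:8,r5:7
c2: issue SUB r5<-Add2 | r0:Add1,r1:4,r2:5,r3:6,r4:8,r5:Add2
c3: stall | r0:Add1,r1:4,r2:5,r3:6,r4:8,r5:Add2
c4: CDB Add1=-2; issue SUB r5<-Add1 | r0:-2,r1:4,r2:5,r3:6,r4:8,r5:Add1
c5: CDB Add2=-3; issue MUL r5<-Mul1 | r0:-2,r1:4,r2:5,r3:6,r4:8,r5:Mul1
c6: issue ADD r3<-Add2 | r0:-2,r1:4,r2:5,r3:Add2,r4:8,r5:Mul1
c7: stall | r0:-2,r1:4,r2:5,r3:Add2,r4:8,r5:Mul1
c8: CDB Add1=-1; issue ADD r2<-Add1 | r0:-2,r1:4,r2:Add1,r3:Add2,r4:8,r5:Mul1
c9: CDB Add2=12; issue SUB r1<-Add2 | r0:-2,r1:Add2,r2:Add1,r3:12,r4:8,r5:Mul1
c10: CDB Mul1=16; stall | r0:-2,r1:Add2,r2:Add1,r3:12,r4:8,r5:16
c11: CDB Add1=2; issue SUB r5<-Add1 | r0:-2,r1:Add2,r2:2,r3:12,r4:8,r5:Add1
c12: - | r0:-2,r1:Add2,r2:2,r3:12,r4:8,r5:Add1
c13: - | r0:-2,r1:Add2,r2:2,r3:12,r4:8,r5:Add1
c14: CDB Add1=-14 | r0:-2,r1:Add2,r2:2,r3:12,r4:8,r5:-14
c15: CDB Add2=-10 | r0:-2,r1:-10,r2:2,r3:12,r4:8,r5:-14

STATUS = VALUE -10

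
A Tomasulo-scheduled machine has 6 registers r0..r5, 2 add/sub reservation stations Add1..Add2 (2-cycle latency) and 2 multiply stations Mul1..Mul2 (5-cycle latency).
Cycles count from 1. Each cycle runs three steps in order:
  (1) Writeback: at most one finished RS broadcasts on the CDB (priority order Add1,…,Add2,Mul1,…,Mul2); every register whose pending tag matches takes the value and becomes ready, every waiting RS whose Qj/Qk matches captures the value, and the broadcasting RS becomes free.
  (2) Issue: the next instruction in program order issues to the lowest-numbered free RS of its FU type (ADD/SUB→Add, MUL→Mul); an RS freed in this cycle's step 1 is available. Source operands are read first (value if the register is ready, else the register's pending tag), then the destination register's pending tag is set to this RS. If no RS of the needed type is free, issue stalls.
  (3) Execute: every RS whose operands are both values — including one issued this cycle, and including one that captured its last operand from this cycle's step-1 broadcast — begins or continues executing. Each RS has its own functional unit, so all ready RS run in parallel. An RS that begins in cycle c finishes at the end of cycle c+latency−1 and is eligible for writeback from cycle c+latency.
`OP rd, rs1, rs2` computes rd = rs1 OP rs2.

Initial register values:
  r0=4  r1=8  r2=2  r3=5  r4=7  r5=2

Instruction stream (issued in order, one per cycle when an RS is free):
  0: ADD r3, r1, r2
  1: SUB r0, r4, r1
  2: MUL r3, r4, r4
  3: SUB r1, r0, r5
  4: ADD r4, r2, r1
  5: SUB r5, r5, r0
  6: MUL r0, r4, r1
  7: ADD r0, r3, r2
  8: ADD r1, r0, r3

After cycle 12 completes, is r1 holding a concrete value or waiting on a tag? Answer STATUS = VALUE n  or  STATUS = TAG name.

c1: issue ADD r3<-Add1 | r0:4,r1:8,r2:2,r3:Add1,r4:7,r5:2
c2: issue SUB r0<-Add2 | r0:Add2,r1:8,r2:2,r3:Add1,r4:7,r5:2
c3: CDB Add1=10; issue MUL r3<-Mul1 | r0:Add2,r1:8,r2:2,r3:Mul1,r4:7,r5:2
c4: CDB Add2=-1; issue SUB r1<-Add1 | r0:-1,r1:Add1,r2:2,r3:Mul1,r4:7,r5:2
c5: issue ADD r4<-Add2 | r0:-1,r1:Add1,r2:2,r3:Mul1,r4:Add2,r5:2
c6: CDB Add1=-3; issue SUB r5<-Add1 | r0:-1,r1:-3,r2:2,r3:Mul1,r4:Add2,r5:Add1
c7: issue MUL r0<-Mul2 | r0:Mul2,r1:-3,r2:2,r3:Mul1,r4:Add2,r5:Add1
c8: CDB Add1=3; issue ADD r0<-Add1 | r0:Add1,r1:-3,r2:2,r3:Mul1,r4:Add2,r5:3
c9: CDB Add2=-1; issue ADD r1<-Add2 | r0:Add1,r1:Add2,r2:2,r3:Mul1,r4:-1,r5:3
c10: CDB Mul1=49 | r0:Add1,r1:Add2,r2:2,r3:49,r4:-1,r5:3
c11: - | r0:Add1,r1:Add2,r2:2,r3:49,r4:-1,r5:3
c12: CDB Add1=51 | r0:51,r1:Add2,r2:2,r3:49,r4:-1,r5:3

STATUS = TAG Add2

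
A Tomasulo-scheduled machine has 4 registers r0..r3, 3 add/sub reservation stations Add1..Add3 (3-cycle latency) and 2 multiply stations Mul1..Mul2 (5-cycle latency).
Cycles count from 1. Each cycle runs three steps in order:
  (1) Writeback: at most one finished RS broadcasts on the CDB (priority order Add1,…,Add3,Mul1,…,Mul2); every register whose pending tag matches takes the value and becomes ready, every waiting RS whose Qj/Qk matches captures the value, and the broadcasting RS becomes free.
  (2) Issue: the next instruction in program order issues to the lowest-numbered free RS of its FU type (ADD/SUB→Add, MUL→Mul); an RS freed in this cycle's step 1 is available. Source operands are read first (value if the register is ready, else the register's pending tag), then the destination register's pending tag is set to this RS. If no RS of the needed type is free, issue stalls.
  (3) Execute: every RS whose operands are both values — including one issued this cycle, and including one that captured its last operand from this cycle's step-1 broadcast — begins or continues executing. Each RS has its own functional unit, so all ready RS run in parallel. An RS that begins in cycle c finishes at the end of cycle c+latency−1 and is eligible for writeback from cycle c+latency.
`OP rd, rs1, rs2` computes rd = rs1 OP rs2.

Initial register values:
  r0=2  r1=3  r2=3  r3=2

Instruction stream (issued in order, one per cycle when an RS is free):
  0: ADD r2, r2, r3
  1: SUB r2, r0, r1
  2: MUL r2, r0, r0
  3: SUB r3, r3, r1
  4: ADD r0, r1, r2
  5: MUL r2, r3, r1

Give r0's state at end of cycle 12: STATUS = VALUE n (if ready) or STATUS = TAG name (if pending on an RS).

STATUS = VALUE 7

cycle 1: issue ADD r2<-Add1 // r0:2,r1:3,r2:Add1,r3:2
cycle 2: issue SUB r2<-Add2 // r0:2,r1:3,r2:Add2,r3:2
cycle 3: issue MUL r2<-Mul1 // r0:2,r1:3,r2:Mul1,r3:2
cycle 4: CDB Add1=5; issue SUB r3<-Add1 // r0:2,r1:3,r2:Mul1,r3:Add1
cycle 5: CDB Add2=-1; issue ADD r0<-Add2 // r0:Add2,r1:3,r2:Mul1,r3:Add1
cycle 6: issue MUL r2<-Mul2 // r0:Add2,r1:3,r2:Mul2,r3:Add1
cycle 7: CDB Add1=-1 // r0:Add2,r1:3,r2:Mul2,r3:-1
cycle 8: CDB Mul1=4 // r0:Add2,r1:3,r2:Mul2,r3:-1
cycle 9: - // r0:Add2,r1:3,r2:Mul2,r3:-1
cycle 10: - // r0:Add2,r1:3,r2:Mul2,r3:-1
cycle 11: CDB Add2=7 // r0:7,r1:3,r2:Mul2,r3:-1
cycle 12: CDB Mul2=-3 // r0:7,r1:3,r2:-3,r3:-1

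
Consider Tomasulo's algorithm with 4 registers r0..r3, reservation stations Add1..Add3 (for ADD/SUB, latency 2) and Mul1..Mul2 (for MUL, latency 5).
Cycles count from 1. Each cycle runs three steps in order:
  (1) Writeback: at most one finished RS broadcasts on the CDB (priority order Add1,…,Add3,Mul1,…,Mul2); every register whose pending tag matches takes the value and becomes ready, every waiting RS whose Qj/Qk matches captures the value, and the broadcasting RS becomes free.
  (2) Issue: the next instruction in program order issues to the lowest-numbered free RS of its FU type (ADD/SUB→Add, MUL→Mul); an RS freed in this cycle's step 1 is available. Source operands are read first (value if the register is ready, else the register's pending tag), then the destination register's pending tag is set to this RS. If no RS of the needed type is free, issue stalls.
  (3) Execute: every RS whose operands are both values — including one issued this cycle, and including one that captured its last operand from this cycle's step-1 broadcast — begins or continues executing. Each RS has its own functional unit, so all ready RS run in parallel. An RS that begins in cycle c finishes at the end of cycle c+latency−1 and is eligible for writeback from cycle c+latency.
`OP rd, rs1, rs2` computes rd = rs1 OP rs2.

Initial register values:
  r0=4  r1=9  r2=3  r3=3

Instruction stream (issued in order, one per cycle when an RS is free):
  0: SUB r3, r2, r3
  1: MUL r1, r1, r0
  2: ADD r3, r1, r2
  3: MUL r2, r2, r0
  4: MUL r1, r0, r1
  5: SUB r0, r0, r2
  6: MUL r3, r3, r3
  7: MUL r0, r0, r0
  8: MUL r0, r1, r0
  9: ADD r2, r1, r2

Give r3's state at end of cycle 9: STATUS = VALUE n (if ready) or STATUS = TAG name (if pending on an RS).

cycle 1: issue SUB r3<-Add1 // r0:4,r1:9,r2:3,r3:Add1
cycle 2: issue MUL r1<-Mul1 // r0:4,r1:Mul1,r2:3,r3:Add1
cycle 3: CDB Add1=0; issue ADD r3<-Add1 // r0:4,r1:Mul1,r2:3,r3:Add1
cycle 4: issue MUL r2<-Mul2 // r0:4,r1:Mul1,r2:Mul2,r3:Add1
cycle 5: stall // r0:4,r1:Mul1,r2:Mul2,r3:Add1
cycle 6: stall // r0:4,r1:Mul1,r2:Mul2,r3:Add1
cycle 7: CDB Mul1=36; issue MUL r1<-Mul1 // r0:4,r1:Mul1,r2:Mul2,r3:Add1
cycle 8: issue SUB r0<-Add2 // r0:Add2,r1:Mul1,r2:Mul2,r3:Add1
cycle 9: CDB Add1=39; stall // r0:Add2,r1:Mul1,r2:Mul2,r3:39

STATUS = VALUE 39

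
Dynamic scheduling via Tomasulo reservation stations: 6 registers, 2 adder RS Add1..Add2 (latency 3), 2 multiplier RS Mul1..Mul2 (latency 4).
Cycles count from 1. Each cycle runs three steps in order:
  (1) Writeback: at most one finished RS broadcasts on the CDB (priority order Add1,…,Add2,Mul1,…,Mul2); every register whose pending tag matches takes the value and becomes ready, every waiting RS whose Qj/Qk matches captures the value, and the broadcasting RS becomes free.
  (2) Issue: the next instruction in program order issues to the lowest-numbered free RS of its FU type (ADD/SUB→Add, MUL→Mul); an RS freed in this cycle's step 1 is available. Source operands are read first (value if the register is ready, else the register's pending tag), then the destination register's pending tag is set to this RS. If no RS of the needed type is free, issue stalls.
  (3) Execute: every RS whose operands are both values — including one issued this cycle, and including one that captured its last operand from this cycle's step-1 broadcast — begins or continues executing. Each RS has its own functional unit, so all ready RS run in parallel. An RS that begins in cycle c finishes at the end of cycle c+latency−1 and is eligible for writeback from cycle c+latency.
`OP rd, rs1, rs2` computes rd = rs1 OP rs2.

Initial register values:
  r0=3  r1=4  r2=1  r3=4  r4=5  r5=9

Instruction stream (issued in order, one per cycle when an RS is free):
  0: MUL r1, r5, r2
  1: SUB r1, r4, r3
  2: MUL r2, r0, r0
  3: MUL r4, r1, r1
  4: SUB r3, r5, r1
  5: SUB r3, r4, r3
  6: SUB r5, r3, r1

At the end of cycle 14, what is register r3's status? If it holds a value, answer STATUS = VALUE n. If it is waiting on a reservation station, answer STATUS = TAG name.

STATUS = VALUE -7

cycle 1: issue MUL r1<-Mul1 // r0:3,r1:Mul1,r2:1,r3:4,r4:5,r5:9
cycle 2: issue SUB r1<-Add1 // r0:3,r1:Add1,r2:1,r3:4,r4:5,r5:9
cycle 3: issue MUL r2<-Mul2 // r0:3,r1:Add1,r2:Mul2,r3:4,r4:5,r5:9
cycle 4: stall // r0:3,r1:Add1,r2:Mul2,r3:4,r4:5,r5:9
cycle 5: CDB Add1=1; stall // r0:3,r1:1,r2:Mul2,r3:4,r4:5,r5:9
cycle 6: CDB Mul1=9; issue MUL r4<-Mul1 // r0:3,r1:1,r2:Mul2,r3:4,r4:Mul1,r5:9
cycle 7: CDB Mul2=9; issue SUB r3<-Add1 // r0:3,r1:1,r2:9,r3:Add1,r4:Mul1,r5:9
cycle 8: issue SUB r3<-Add2 // r0:3,r1:1,r2:9,r3:Add2,r4:Mul1,r5:9
cycle 9: stall // r0:3,r1:1,r2:9,r3:Add2,r4:Mul1,r5:9
cycle 10: CDB Add1=8; issue SUB r5<-Add1 // r0:3,r1:1,r2:9,r3:Add2,r4:Mul1,r5:Add1
cycle 11: CDB Mul1=1 // r0:3,r1:1,r2:9,r3:Add2,r4:1,r5:Add1
cycle 12: - // r0:3,r1:1,r2:9,r3:Add2,r4:1,r5:Add1
cycle 13: - // r0:3,r1:1,r2:9,r3:Add2,r4:1,r5:Add1
cycle 14: CDB Add2=-7 // r0:3,r1:1,r2:9,r3:-7,r4:1,r5:Add1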